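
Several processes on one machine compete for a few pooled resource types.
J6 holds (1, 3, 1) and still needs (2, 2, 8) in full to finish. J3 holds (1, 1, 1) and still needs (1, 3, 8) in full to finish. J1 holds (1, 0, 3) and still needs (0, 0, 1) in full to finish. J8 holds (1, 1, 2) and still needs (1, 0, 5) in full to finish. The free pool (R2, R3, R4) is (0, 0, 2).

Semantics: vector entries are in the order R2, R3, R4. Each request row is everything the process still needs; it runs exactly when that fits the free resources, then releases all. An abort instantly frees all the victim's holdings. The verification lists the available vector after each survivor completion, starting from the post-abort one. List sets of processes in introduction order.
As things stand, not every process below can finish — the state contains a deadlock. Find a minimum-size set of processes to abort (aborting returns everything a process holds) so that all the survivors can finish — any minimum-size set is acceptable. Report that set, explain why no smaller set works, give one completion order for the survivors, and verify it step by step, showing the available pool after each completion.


Minimum abort set: J3.
Key observation: J6 had no path to completion before; after the abort of J3 ((1, 1, 1) returned), step 3 is where it fits.
Minimality: the empty abort set fails — the state is deadlocked as it stands.
The survivors complete as J1, J8, J6. Verifying each step (starting from the post-abort pool):
  pool = (1, 1, 3)
  J1 needs (0, 0, 1) <= (1, 1, 3) -> finishes; pool += (1, 0, 3) = (2, 1, 6)
  J8 needs (1, 0, 5) <= (2, 1, 6) -> finishes; pool += (1, 1, 2) = (3, 2, 8)
  J6 needs (2, 2, 8) <= (3, 2, 8) -> finishes; pool += (1, 3, 1) = (4, 5, 9)


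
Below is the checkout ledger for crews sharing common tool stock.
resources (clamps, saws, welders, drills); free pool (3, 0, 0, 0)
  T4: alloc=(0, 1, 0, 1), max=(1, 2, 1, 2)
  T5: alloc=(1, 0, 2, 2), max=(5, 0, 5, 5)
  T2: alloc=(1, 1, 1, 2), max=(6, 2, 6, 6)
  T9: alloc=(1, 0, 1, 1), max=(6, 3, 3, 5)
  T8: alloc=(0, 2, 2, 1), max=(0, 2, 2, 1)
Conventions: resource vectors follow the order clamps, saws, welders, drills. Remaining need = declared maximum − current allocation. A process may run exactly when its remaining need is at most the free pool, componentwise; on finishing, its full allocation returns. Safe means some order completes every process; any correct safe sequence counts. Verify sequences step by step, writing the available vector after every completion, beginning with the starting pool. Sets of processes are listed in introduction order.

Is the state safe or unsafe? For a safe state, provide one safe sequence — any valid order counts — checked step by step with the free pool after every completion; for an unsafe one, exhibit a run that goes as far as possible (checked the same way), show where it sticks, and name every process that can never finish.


UNSAFE.
Key observation: even finishing T8, T4 leaves just (3, 3, 2, 2) free — too little clamps for any of the remaining processes.
Going as far as possible: T8, T4; after that, nothing fits. Step-by-step check:
  pool = (3, 0, 0, 0)
  run T8 (needs (0, 0, 0, 0), free (3, 0, 0, 0)); after release of (0, 2, 2, 1) the pool is (3, 2, 2, 1)
  run T4 (needs (1, 1, 1, 1), free (3, 2, 2, 1)); after release of (0, 1, 0, 1) the pool is (3, 3, 2, 2)
  T5 still needs (4, 0, 3, 3) but only (3, 3, 2, 2) is free — short on clamps, welders and drills
  T2 still needs (5, 1, 5, 4) but only (3, 3, 2, 2) is free — short on clamps, welders and drills
  T9 still needs (5, 3, 2, 4) but only (3, 3, 2, 2) is free — short on clamps and drills
Processes that can never finish: T5, T2 and T9.


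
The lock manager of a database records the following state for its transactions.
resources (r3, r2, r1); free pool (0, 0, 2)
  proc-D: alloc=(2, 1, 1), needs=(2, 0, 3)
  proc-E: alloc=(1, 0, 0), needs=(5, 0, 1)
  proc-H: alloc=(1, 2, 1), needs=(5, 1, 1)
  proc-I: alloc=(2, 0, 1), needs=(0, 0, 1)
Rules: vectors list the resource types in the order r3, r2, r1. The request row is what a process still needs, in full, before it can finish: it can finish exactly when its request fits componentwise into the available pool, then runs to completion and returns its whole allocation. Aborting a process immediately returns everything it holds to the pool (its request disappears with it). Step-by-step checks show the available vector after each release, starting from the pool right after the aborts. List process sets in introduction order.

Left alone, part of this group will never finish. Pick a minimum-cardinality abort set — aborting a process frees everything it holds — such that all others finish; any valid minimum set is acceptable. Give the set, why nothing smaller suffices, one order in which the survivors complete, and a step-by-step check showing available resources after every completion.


Minimum abort set: proc-H.
Key observation: proc-E was stuck for good until proc-H gave back (1, 2, 1); in the order shown it finishes at step 3.
Minimality: the empty abort set fails — the state is deadlocked as it stands.
The survivors complete as proc-I, proc-D, proc-E. Step-by-step check (starting from the post-abort pool):
  pool = (1, 2, 3)
  proc-I: need (0, 0, 1) fits (1, 2, 3); releases (2, 0, 1), pool now (3, 2, 4)
  proc-D: need (2, 0, 3) fits (3, 2, 4); releases (2, 1, 1), pool now (5, 3, 5)
  proc-E: need (5, 0, 1) fits (5, 3, 5); releases (1, 0, 0), pool now (6, 3, 5)


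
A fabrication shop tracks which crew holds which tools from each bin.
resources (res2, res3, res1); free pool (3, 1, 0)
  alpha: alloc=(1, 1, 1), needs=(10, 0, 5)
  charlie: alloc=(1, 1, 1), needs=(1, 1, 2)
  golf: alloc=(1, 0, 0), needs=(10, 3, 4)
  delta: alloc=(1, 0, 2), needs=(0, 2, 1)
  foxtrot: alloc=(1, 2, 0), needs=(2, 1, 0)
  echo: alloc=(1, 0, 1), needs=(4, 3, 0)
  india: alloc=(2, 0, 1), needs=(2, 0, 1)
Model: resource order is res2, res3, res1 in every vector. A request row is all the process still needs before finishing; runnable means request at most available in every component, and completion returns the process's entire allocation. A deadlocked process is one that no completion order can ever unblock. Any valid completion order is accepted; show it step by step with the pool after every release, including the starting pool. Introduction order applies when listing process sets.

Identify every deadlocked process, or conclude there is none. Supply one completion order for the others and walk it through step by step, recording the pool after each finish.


The deadlocked set is alpha and golf.
Key observation: no order helps: past foxtrot, echo, india, charlie, delta, the free pool tops out at (9, 4, 5), below what each blocked process needs in res2.
A valid finishing order for the others: foxtrot, echo, india, charlie, delta. Walking it through:
  pool = (3, 1, 0)
  foxtrot needs (2, 1, 0) <= (3, 1, 0) -> finishes; pool += (1, 2, 0) = (4, 3, 0)
  echo needs (4, 3, 0) <= (4, 3, 0) -> finishes; pool += (1, 0, 1) = (5, 3, 1)
  india needs (2, 0, 1) <= (5, 3, 1) -> finishes; pool += (2, 0, 1) = (7, 3, 2)
  charlie needs (1, 1, 2) <= (7, 3, 2) -> finishes; pool += (1, 1, 1) = (8, 4, 3)
  delta needs (0, 2, 1) <= (8, 4, 3) -> finishes; pool += (1, 0, 2) = (9, 4, 5)
The blocked processes can never fit:
  blocked: alpha wants (10, 0, 5), pool (9, 4, 5) — not enough res2
  blocked: golf wants (10, 3, 4), pool (9, 4, 5) — not enough res2


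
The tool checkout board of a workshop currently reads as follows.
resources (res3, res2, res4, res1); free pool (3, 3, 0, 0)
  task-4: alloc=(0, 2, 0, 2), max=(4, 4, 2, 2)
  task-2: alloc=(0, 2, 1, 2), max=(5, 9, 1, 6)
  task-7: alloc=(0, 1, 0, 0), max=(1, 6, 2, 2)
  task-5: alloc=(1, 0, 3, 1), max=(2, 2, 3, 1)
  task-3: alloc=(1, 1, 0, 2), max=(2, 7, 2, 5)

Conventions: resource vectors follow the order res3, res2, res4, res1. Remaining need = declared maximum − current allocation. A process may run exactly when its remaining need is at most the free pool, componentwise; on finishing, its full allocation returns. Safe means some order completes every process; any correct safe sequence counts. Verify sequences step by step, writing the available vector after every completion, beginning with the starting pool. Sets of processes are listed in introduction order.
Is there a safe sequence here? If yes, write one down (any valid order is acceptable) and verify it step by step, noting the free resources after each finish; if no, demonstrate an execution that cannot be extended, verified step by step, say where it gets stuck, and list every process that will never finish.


The state is SAFE; one workable sequence: task-5, task-4, task-7, task-3, task-2.
Key observation: the order's first zero-slack moment is task-4 ((4, 2, 2, 0) needed, (4, 3, 3, 1) free — a requested resource with nothing to spare).
Step-by-step check:
  pool = (3, 3, 0, 0)
  run task-5 (needs (1, 2, 0, 0), free (3, 3, 0, 0)); after release of (1, 0, 3, 1) the pool is (4, 3, 3, 1)
  run task-4 (needs (4, 2, 2, 0), free (4, 3, 3, 1)); after release of (0, 2, 0, 2) the pool is (4, 5, 3, 3)
  run task-7 (needs (1, 5, 2, 2), free (4, 5, 3, 3)); after release of (0, 1, 0, 0) the pool is (4, 6, 3, 3)
  run task-3 (needs (1, 6, 2, 3), free (4, 6, 3, 3)); after release of (1, 1, 0, 2) the pool is (5, 7, 3, 5)
  run task-2 (needs (5, 7, 0, 4), free (5, 7, 3, 5)); after release of (0, 2, 1, 2) the pool is (5, 9, 4, 7)


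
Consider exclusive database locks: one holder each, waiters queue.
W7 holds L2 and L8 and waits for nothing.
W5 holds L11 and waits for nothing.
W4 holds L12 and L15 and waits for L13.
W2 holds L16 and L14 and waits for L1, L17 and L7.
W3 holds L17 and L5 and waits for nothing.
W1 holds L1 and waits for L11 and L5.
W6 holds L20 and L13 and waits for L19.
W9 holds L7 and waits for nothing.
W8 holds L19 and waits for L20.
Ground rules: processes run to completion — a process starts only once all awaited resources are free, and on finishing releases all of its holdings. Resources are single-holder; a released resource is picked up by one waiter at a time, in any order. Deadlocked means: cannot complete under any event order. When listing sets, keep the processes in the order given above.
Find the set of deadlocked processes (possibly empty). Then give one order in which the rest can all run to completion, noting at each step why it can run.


Deadlocked: W4, W6 and W8.
Key observation: the knot is the closed ring of waits W6 -> W8 -> W6; W4 waits into the deadlock from upstream.
A valid finishing order for the others: W7, W3, W5, W9, W1, W2.
Check, step by step:
  run W7 (it waits on nothing); releases L2 and L8
  run W3 (it waits on nothing); releases L17 and L5
  run W5 (it waits on nothing); releases L11
  run W9 (it waits on nothing); releases L7
  run W1 (all its waits — L11 and L5 — are resolved); releases L1
  run W2 (all its waits — L1, L17 and L7 — are resolved); releases L16 and L14


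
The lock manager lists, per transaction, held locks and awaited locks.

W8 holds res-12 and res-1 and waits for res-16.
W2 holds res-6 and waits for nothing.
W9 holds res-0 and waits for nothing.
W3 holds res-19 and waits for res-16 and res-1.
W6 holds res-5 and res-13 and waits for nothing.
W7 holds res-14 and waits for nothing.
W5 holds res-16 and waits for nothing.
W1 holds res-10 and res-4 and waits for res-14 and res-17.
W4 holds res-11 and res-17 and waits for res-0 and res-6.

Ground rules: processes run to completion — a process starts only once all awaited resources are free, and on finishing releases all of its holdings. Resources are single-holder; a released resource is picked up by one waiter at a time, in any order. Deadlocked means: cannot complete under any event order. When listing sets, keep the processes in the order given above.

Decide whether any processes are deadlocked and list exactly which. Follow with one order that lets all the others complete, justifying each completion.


Nothing here is deadlocked.
Key observation: the wait graph is acyclic; completion cascades from the unblocked processes through everyone else.
A valid finishing order for the others: W5, W6, W2, W9, W4, W8, W7, W1, W3.
Walking it through:
  W5 waits on nothing -> runs at once and releases res-16
  W6 waits on nothing -> runs at once and releases res-5 and res-13
  W2 waits on nothing -> runs at once and releases res-6
  W9 waits on nothing -> runs at once and releases res-0
  W4 waits on res-0 and res-6 — all released -> runs and releases res-11 and res-17
  W8 waits on res-16 — all released -> runs and releases res-12 and res-1
  W7 waits on nothing -> runs at once and releases res-14
  W1 waits on res-14 and res-17 — all released -> runs and releases res-10 and res-4
  W3 waits on res-16 and res-1 — all released -> runs and releases res-19


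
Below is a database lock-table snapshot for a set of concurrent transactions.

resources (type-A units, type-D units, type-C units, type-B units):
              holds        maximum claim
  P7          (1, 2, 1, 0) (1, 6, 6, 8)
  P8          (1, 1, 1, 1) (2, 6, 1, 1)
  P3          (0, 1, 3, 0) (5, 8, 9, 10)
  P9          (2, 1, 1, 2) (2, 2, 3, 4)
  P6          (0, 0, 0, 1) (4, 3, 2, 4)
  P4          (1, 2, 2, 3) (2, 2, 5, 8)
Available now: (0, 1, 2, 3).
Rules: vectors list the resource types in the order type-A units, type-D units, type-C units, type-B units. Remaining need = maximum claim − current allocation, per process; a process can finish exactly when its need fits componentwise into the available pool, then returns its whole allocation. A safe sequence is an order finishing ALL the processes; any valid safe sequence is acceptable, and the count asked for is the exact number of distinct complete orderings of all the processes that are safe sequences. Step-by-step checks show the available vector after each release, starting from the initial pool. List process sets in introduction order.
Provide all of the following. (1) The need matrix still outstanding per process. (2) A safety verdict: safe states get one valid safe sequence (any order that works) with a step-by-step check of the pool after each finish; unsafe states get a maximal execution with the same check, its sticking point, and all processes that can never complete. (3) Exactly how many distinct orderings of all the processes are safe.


(1) Outstanding need per process (order type-A units, type-D units, type-C units, type-B units):
  P7: (0, 4, 5, 8)
  P8: (1, 5, 0, 0)
  P3: (5, 7, 6, 10)
  P9: (0, 1, 2, 2)
  P6: (4, 3, 2, 3)
  P4: (1, 0, 3, 5)
(2) SAFE, for example via the order P9, P4, P7, P8, P6, P3.
Key observation: P9 is the earliest step where a requested resource binds exactly: need (0, 1, 2, 2), pool (0, 1, 2, 3) at its turn.
Walking it through:
  pool = (0, 1, 2, 3)
  P9: need (0, 1, 2, 2) fits (0, 1, 2, 3); releases (2, 1, 1, 2), pool now (2, 2, 3, 5)
  P4: need (1, 0, 3, 5) fits (2, 2, 3, 5); releases (1, 2, 2, 3), pool now (3, 4, 5, 8)
  P7: need (0, 4, 5, 8) fits (3, 4, 5, 8); releases (1, 2, 1, 0), pool now (4, 6, 6, 8)
  P8: need (1, 5, 0, 0) fits (4, 6, 6, 8); releases (1, 1, 1, 1), pool now (5, 7, 7, 9)
  P6: need (4, 3, 2, 3) fits (5, 7, 7, 9); releases (0, 0, 0, 1), pool now (5, 7, 7, 10)
  P3: need (5, 7, 6, 10) fits (5, 7, 7, 10); releases (0, 1, 3, 0), pool now (5, 8, 10, 10)
(3) Precisely 2 of the possible complete orderings are safe sequences.


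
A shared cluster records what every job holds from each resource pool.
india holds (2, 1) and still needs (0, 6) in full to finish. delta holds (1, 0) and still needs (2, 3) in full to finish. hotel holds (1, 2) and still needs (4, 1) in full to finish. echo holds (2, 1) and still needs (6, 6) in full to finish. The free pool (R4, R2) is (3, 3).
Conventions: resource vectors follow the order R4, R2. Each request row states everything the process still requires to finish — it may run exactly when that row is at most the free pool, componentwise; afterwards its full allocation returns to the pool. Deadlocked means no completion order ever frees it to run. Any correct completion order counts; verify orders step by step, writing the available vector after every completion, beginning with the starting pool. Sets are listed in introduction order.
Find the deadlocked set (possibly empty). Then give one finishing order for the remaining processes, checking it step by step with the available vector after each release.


Deadlocked set: india and echo.
Key observation: R2 is the bottleneck — with delta, hotel done the pool holds (5, 5), short of every remaining need.
A valid finishing order for the others: delta, hotel. Walking it through:
  pool = (3, 3)
  delta: need (2, 3) fits (3, 3); releases (1, 0), pool now (4, 3)
  hotel: need (4, 1) fits (4, 3); releases (1, 2), pool now (5, 5)
None of the blocked processes ever fits:
  india still needs (0, 6) but only (5, 5) is free — short on R2
  echo still needs (6, 6) but only (5, 5) is free — short on R4 and R2


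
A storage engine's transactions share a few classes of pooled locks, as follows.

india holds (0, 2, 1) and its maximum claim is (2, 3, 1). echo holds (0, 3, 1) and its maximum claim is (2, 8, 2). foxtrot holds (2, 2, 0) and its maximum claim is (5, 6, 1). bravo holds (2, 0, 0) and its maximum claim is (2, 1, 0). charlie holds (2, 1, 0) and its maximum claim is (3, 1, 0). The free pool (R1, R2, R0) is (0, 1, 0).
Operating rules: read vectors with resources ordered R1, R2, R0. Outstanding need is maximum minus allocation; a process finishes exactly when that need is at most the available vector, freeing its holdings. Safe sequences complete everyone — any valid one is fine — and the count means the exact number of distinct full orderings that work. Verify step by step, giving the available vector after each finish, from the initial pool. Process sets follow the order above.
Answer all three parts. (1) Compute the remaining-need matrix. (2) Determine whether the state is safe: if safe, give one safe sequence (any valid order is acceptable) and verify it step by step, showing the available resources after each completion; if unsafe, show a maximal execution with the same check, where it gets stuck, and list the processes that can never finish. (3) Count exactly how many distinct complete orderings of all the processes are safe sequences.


(1) Remaining need (order R1, R2, R0):
  india: (2, 1, 0)
  echo: (2, 5, 1)
  foxtrot: (3, 4, 1)
  bravo: (0, 1, 0)
  charlie: (1, 0, 0)
(2) SAFE — a valid safe sequence is bravo, charlie, india, foxtrot, echo.
Key observation: bravo marks the first exact bind of the order: its need (0, 1, 0) fits the free (0, 1, 0) with zero slack on a requested resource.
Step-by-step check:
  pool = (0, 1, 0)
  bravo: need (0, 1, 0) fits (0, 1, 0); releases (2, 0, 0), pool now (2, 1, 0)
  charlie: need (1, 0, 0) fits (2, 1, 0); releases (2, 1, 0), pool now (4, 2, 0)
  india: need (2, 1, 0) fits (4, 2, 0); releases (0, 2, 1), pool now (4, 4, 1)
  foxtrot: need (3, 4, 1) fits (4, 4, 1); releases (2, 2, 0), pool now (6, 6, 1)
  echo: need (2, 5, 1) fits (6, 6, 1); releases (0, 3, 1), pool now (6, 9, 2)
(3) Precisely 2 of the possible complete orderings are safe sequences.


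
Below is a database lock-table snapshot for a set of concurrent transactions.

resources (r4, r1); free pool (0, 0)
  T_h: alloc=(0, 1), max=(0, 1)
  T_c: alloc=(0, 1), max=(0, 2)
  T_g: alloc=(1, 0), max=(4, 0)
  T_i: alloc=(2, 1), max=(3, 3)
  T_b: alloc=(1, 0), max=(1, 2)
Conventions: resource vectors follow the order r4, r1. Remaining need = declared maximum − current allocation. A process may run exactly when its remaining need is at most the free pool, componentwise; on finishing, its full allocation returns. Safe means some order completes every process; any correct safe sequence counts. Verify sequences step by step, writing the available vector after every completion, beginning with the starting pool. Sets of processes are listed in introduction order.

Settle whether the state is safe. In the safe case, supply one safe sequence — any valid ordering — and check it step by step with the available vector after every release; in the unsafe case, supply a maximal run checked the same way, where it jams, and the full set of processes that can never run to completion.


SAFE. One safe sequence: T_h, T_c, T_b, T_i, T_g.
Key observation: the first exact fit in this order is T_c — it needs (0, 1) with (0, 1) free, meeting a requested resource to the last unit.
Verifying each step:
  pool = (0, 0)
  run T_h (needs (0, 0), free (0, 0)); after release of (0, 1) the pool is (0, 1)
  run T_c (needs (0, 1), free (0, 1)); after release of (0, 1) the pool is (0, 2)
  run T_b (needs (0, 2), free (0, 2)); after release of (1, 0) the pool is (1, 2)
  run T_i (needs (1, 2), free (1, 2)); after release of (2, 1) the pool is (3, 3)
  run T_g (needs (3, 0), free (3, 3)); after release of (1, 0) the pool is (4, 3)


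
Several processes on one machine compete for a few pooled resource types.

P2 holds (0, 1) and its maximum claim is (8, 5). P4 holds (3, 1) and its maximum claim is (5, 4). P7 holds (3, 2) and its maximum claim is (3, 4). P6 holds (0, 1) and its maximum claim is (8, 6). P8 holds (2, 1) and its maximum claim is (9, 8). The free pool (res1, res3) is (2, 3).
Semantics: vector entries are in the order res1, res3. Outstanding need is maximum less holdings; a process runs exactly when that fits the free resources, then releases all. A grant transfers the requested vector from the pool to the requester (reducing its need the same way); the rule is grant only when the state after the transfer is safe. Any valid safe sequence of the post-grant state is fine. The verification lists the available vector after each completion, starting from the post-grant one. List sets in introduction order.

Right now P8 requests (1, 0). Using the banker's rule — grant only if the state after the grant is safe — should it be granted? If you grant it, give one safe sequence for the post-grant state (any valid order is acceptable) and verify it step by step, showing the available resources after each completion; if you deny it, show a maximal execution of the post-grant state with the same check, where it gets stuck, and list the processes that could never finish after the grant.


DENY — the pretend-granted state is unsafe.
Key observation: after P7, P4 the pool peaks at (7, 6), and each blocked process is short somewhere: P2 on res1; P6 on res1; P8 on res3.
On the post-grant state, P7, P4 is a maximal run — nothing extends it. Check, step by step:
  pool = (1, 3)
  run P7 (needs (0, 2), free (1, 3)); after release of (3, 2) the pool is (4, 5)
  run P4 (needs (2, 3), free (4, 5)); after release of (3, 1) the pool is (7, 6)
  P2 still needs (8, 4) but only (7, 6) is free — short on res1
  P6 still needs (8, 5) but only (7, 6) is free — short on res1
  P8 still needs (6, 7) but only (7, 6) is free — short on res3
Post-grant, the permanently blocked set is P2, P6 and P8.


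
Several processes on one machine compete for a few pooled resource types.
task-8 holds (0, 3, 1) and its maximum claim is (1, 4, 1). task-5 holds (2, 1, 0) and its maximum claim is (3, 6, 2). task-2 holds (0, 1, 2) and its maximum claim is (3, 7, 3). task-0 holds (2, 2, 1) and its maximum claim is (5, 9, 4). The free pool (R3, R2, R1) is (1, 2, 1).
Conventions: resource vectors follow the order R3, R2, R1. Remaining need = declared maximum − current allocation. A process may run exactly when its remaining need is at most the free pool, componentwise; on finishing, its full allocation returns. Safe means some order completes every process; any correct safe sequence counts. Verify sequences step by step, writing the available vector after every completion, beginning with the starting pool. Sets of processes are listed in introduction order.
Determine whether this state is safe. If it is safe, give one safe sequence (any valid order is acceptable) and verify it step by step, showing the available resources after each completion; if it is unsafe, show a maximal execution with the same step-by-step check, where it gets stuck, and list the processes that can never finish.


SAFE — a valid safe sequence is task-8, task-5, task-2, task-0.
Key observation: the order's first zero-slack moment is task-8 ((1, 1, 0) needed, (1, 2, 1) free — a requested resource with nothing to spare).
Verifying each step:
  pool = (1, 2, 1)
  task-8: need (1, 1, 0) fits (1, 2, 1); releases (0, 3, 1), pool now (1, 5, 2)
  task-5: need (1, 5, 2) fits (1, 5, 2); releases (2, 1, 0), pool now (3, 6, 2)
  task-2: need (3, 6, 1) fits (3, 6, 2); releases (0, 1, 2), pool now (3, 7, 4)
  task-0: need (3, 7, 3) fits (3, 7, 4); releases (2, 2, 1), pool now (5, 9, 5)


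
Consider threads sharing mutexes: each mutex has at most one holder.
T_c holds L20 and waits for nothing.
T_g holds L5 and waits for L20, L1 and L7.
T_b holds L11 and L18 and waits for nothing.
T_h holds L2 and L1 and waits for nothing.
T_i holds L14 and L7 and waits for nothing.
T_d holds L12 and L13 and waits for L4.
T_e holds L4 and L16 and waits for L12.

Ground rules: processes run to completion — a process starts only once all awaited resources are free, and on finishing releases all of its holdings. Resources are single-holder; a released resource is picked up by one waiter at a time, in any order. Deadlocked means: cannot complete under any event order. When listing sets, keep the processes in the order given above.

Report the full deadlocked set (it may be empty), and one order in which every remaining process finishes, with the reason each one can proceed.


Deadlocked: T_d and T_e.
Key observation: the cycle T_d -> T_e -> T_d can never break — each member waits on the next; no other process is dragged down with it.
The rest can finish in the order T_i, T_b, T_h, T_c, T_g.
Walking it through:
  run T_i (it waits on nothing); releases L14 and L7
  run T_b (it waits on nothing); releases L11 and L18
  run T_h (it waits on nothing); releases L2 and L1
  run T_c (it waits on nothing); releases L20
  T_g: everything it awaited (L20, L1 and L7) is free; runs, freeing L5


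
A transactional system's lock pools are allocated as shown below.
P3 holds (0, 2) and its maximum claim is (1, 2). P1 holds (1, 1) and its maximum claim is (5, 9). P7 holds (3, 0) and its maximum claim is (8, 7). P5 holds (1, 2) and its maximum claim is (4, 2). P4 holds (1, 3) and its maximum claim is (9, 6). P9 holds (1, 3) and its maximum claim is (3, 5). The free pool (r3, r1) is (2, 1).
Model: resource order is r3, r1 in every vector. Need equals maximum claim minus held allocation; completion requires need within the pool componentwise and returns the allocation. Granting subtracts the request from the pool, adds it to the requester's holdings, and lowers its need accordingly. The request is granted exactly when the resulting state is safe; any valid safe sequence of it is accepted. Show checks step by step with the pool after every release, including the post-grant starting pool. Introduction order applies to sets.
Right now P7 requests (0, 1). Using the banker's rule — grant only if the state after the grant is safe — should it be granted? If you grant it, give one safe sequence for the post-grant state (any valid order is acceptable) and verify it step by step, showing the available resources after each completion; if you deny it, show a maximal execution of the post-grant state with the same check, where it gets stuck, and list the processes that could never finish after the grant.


DENY. Granting would leave the state unsafe.
Key observation: after P3, P9, P5 the pool peaks at (4, 7), and each blocked process is short somewhere: P1 on r1; P7 on r3; P4 on r3.
On the post-grant state, P3, P9, P5 is a maximal run — nothing extends it. Walking it through:
  pool = (2, 0)
  P3: need (1, 0) fits (2, 0); releases (0, 2), pool now (2, 2)
  P9: need (2, 2) fits (2, 2); releases (1, 3), pool now (3, 5)
  P5: need (3, 0) fits (3, 5); releases (1, 2), pool now (4, 7)
  P1 cannot run: need (4, 8) vs free (4, 7) (insufficient r1)
  P7 cannot run: need (5, 6) vs free (4, 7) (insufficient r3)
  P4 cannot run: need (8, 3) vs free (4, 7) (insufficient r3)
Processes that could never finish after the grant: P1, P7 and P4.


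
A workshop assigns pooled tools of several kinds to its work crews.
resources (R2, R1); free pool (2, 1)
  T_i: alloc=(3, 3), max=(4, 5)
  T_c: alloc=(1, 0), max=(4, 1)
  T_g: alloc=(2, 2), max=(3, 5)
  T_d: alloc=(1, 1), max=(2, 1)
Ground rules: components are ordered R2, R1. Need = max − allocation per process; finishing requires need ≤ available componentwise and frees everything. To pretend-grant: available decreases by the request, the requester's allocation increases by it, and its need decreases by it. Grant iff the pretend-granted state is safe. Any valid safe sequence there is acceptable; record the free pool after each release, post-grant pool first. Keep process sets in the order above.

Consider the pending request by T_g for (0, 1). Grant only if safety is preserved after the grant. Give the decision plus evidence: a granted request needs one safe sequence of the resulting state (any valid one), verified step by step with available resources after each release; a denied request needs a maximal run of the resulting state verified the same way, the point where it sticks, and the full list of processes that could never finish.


DENY: after the grant no complete ordering would exist.
Key observation: after T_d, T_c complete, (4, 1) is the best the pool ever gets, yet each leftover process wants more R1.
After a pretend grant, a maximal execution: T_d, T_c — then nothing else fits. Verifying each step:
  pool = (2, 0)
  T_d needs (1, 0) <= (2, 0) -> finishes; pool += (1, 1) = (3, 1)
  T_c needs (3, 1) <= (3, 1) -> finishes; pool += (1, 0) = (4, 1)
  T_i still needs (1, 2) but only (4, 1) is free — short on R1
  T_g still needs (1, 2) but only (4, 1) is free — short on R1
Processes that could never finish after the grant: T_i and T_g.


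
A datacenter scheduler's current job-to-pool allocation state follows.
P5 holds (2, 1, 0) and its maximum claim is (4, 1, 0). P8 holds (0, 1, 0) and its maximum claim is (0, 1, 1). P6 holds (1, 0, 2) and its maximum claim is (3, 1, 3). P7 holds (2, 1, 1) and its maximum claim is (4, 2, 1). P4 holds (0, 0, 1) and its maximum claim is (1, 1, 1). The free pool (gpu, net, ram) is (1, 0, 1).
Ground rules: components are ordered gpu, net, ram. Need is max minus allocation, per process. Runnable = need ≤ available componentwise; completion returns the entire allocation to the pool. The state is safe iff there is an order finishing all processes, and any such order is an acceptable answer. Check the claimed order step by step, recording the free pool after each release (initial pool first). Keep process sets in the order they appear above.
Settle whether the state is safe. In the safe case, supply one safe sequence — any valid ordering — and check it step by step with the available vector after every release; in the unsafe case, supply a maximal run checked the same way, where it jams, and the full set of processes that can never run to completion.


UNSAFE — no complete ordering exists.
Key observation: even finishing P8, P4 leaves just (1, 1, 2) free — too little gpu for any of the remaining processes.
The run P8, P4 cannot be extended any further. Verifying each step:
  pool = (1, 0, 1)
  P8 needs (0, 0, 1) <= (1, 0, 1) -> finishes; pool += (0, 1, 0) = (1, 1, 1)
  P4 needs (1, 1, 0) <= (1, 1, 1) -> finishes; pool += (0, 0, 1) = (1, 1, 2)
  blocked: P5 wants (2, 0, 0), pool (1, 1, 2) — not enough gpu
  blocked: P6 wants (2, 1, 1), pool (1, 1, 2) — not enough gpu
  blocked: P7 wants (2, 1, 0), pool (1, 1, 2) — not enough gpu
Permanently blocked: P5, P6 and P7.


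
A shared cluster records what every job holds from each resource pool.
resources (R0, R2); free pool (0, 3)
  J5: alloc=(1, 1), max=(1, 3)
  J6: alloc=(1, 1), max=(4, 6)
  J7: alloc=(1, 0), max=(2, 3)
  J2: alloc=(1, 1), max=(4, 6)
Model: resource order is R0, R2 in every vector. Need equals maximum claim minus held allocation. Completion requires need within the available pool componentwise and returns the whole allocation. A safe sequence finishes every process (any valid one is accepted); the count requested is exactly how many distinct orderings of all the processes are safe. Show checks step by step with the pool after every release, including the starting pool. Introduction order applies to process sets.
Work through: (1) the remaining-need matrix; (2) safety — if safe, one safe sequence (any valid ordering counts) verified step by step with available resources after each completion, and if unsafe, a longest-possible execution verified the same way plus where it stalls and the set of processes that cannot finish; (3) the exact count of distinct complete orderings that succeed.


(1) Outstanding need per process (order R0, R2):
  J5: (0, 2)
  J6: (3, 5)
  J7: (1, 3)
  J2: (3, 5)
(2) UNSAFE.
Key observation: the pool after J5, J7 is (2, 4); every surviving request exceeds it in R0, so progress ends there.
The run J5, J7 cannot be extended any further. Verifying each step:
  pool = (0, 3)
  run J5 (needs (0, 2), free (0, 3)); after release of (1, 1) the pool is (1, 4)
  run J7 (needs (1, 3), free (1, 4)); after release of (1, 0) the pool is (2, 4)
  blocked: J6 wants (3, 5), pool (2, 4) — not enough R0 and R2
  blocked: J2 wants (3, 5), pool (2, 4) — not enough R0 and R2
Permanently blocked: J6 and J2.
(3) The exact count: 0 of the possible complete orderings are safe sequences.


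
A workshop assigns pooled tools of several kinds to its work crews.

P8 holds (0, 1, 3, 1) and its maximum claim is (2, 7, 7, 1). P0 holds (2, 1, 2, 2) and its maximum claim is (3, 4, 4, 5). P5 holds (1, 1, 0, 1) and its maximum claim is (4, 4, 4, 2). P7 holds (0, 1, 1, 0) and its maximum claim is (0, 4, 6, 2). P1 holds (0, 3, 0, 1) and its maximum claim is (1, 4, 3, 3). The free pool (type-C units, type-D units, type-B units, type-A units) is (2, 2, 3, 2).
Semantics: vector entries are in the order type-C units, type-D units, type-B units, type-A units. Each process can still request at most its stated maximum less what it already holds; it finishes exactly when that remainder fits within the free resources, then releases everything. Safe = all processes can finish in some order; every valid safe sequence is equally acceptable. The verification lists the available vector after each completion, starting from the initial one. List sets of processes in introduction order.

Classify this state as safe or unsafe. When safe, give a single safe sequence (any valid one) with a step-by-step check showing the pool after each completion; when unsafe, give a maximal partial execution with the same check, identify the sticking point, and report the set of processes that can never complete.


SAFE, for example via the order P1, P0, P8, P7, P5.
Key observation: the first exact fit in this order is P1 — it needs (1, 1, 3, 2) with (2, 2, 3, 2) free, meeting a requested resource to the last unit.
Walking it through:
  pool = (2, 2, 3, 2)
  run P1 (needs (1, 1, 3, 2), free (2, 2, 3, 2)); after release of (0, 3, 0, 1) the pool is (2, 5, 3, 3)
  run P0 (needs (1, 3, 2, 3), free (2, 5, 3, 3)); after release of (2, 1, 2, 2) the pool is (4, 6, 5, 5)
  run P8 (needs (2, 6, 4, 0), free (4, 6, 5, 5)); after release of (0, 1, 3, 1) the pool is (4, 7, 8, 6)
  run P7 (needs (0, 3, 5, 2), free (4, 7, 8, 6)); after release of (0, 1, 1, 0) the pool is (4, 8, 9, 6)
  run P5 (needs (3, 3, 4, 1), free (4, 8, 9, 6)); after release of (1, 1, 0, 1) the pool is (5, 9, 9, 7)


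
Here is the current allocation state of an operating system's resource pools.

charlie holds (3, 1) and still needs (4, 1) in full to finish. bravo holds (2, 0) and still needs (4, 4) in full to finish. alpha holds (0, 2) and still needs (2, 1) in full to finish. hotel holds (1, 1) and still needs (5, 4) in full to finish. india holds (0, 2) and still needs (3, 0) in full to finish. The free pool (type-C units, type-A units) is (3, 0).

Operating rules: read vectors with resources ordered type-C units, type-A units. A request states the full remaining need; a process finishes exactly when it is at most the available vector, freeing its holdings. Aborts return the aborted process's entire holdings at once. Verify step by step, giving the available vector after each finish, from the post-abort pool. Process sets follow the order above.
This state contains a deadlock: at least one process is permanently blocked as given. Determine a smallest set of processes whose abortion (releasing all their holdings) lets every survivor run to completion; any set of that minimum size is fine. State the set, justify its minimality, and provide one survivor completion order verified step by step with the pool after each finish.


The answer: abort hotel.
Key observation: no ordering could ever have run charlie before the abort of hotel; with (1, 1) back in the pool it fits at step 2.
Why nothing smaller works: aborting no one leaves the state deadlocked as given.
The survivors complete as india, charlie, alpha, bravo. Step-by-step check (starting from the post-abort pool):
  pool = (4, 1)
  india needs (3, 0) <= (4, 1) -> finishes; pool += (0, 2) = (4, 3)
  charlie needs (4, 1) <= (4, 3) -> finishes; pool += (3, 1) = (7, 4)
  alpha needs (2, 1) <= (7, 4) -> finishes; pool += (0, 2) = (7, 6)
  bravo needs (4, 4) <= (7, 6) -> finishes; pool += (2, 0) = (9, 6)


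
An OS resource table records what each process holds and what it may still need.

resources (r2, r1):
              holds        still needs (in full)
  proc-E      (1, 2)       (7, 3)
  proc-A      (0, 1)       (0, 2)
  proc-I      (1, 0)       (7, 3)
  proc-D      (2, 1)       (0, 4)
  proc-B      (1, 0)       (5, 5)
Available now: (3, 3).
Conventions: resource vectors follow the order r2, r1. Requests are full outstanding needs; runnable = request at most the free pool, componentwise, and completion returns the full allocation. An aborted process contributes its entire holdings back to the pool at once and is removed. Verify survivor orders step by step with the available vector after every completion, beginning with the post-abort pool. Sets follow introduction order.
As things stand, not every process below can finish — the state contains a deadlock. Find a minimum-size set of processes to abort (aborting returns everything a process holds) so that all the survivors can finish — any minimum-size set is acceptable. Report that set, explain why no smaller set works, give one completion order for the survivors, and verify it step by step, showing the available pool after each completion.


The answer: abort proc-I.
Key observation: the returned (1, 0) from proc-I is what brings proc-E — unrunnable before, under any order — into play at step 4.
No smaller set exists: with zero aborts the deadlock remains.
One survivor order: proc-A, proc-D, proc-B, proc-E. Step-by-step check (post-abort pool first):
  pool = (4, 3)
  proc-A needs (0, 2) <= (4, 3) -> finishes; pool += (0, 1) = (4, 4)
  proc-D needs (0, 4) <= (4, 4) -> finishes; pool += (2, 1) = (6, 5)
  proc-B needs (5, 5) <= (6, 5) -> finishes; pool += (1, 0) = (7, 5)
  proc-E needs (7, 3) <= (7, 5) -> finishes; pool += (1, 2) = (8, 7)


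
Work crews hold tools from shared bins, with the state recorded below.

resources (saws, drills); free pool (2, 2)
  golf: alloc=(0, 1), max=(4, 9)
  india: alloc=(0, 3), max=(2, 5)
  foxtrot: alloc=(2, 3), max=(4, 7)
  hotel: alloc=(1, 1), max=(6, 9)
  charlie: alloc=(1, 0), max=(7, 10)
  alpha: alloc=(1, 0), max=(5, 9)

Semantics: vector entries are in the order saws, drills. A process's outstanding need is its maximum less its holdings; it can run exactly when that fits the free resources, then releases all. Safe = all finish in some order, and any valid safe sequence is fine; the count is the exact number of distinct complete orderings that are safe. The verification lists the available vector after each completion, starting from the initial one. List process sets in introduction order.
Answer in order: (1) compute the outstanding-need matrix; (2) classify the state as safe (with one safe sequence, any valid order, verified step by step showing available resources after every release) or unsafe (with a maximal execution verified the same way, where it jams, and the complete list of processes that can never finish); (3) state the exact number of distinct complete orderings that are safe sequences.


(1) Outstanding need per process (order saws, drills):
  golf: (4, 8)
  india: (2, 2)
  foxtrot: (2, 4)
  hotel: (5, 8)
  charlie: (6, 10)
  alpha: (4, 9)
(2) SAFE, for example via the order india, foxtrot, golf, alpha, hotel, charlie.
Key observation: reading the order forward, india is the first process whose need (2, 2) meets the free pool (2, 2) exactly on a resource it requests.
Walking it through:
  pool = (2, 2)
  run india (needs (2, 2), free (2, 2)); after release of (0, 3) the pool is (2, 5)
  run foxtrot (needs (2, 4), free (2, 5)); after release of (2, 3) the pool is (4, 8)
  run golf (needs (4, 8), free (4, 8)); after release of (0, 1) the pool is (4, 9)
  run alpha (needs (4, 9), free (4, 9)); after release of (1, 0) the pool is (5, 9)
  run hotel (needs (5, 8), free (5, 9)); after release of (1, 1) the pool is (6, 10)
  run charlie (needs (6, 10), free (6, 10)); after release of (1, 0) the pool is (7, 10)
(3) Precisely 1 of the possible complete orderings is a safe sequence.
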